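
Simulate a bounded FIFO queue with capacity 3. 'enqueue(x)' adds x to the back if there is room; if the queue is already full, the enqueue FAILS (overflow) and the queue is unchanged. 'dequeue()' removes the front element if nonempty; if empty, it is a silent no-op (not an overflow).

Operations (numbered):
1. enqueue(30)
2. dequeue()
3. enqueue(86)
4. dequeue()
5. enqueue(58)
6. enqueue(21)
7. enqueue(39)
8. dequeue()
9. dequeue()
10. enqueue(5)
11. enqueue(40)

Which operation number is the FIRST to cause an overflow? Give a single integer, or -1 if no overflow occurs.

1. enqueue(30): size=1
2. dequeue(): size=0
3. enqueue(86): size=1
4. dequeue(): size=0
5. enqueue(58): size=1
6. enqueue(21): size=2
7. enqueue(39): size=3
8. dequeue(): size=2
9. dequeue(): size=1
10. enqueue(5): size=2
11. enqueue(40): size=3

Answer: -1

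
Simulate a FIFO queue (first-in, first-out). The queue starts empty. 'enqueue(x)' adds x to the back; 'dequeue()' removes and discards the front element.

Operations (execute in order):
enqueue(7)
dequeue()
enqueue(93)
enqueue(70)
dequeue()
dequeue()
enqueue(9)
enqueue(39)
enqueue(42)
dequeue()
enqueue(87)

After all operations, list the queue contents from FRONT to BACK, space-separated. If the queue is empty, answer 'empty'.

Answer: 39 42 87

Derivation:
enqueue(7): [7]
dequeue(): []
enqueue(93): [93]
enqueue(70): [93, 70]
dequeue(): [70]
dequeue(): []
enqueue(9): [9]
enqueue(39): [9, 39]
enqueue(42): [9, 39, 42]
dequeue(): [39, 42]
enqueue(87): [39, 42, 87]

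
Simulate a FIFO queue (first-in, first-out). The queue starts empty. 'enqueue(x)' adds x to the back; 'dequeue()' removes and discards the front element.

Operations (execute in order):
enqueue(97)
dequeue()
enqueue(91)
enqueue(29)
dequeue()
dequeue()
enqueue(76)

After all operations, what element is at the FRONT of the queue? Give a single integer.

enqueue(97): queue = [97]
dequeue(): queue = []
enqueue(91): queue = [91]
enqueue(29): queue = [91, 29]
dequeue(): queue = [29]
dequeue(): queue = []
enqueue(76): queue = [76]

Answer: 76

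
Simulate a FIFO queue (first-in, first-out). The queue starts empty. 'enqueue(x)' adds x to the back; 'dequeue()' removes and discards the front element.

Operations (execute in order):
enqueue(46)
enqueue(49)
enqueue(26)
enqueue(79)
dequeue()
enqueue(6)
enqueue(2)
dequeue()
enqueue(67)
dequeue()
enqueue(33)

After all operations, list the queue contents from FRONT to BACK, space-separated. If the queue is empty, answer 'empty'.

Answer: 79 6 2 67 33

Derivation:
enqueue(46): [46]
enqueue(49): [46, 49]
enqueue(26): [46, 49, 26]
enqueue(79): [46, 49, 26, 79]
dequeue(): [49, 26, 79]
enqueue(6): [49, 26, 79, 6]
enqueue(2): [49, 26, 79, 6, 2]
dequeue(): [26, 79, 6, 2]
enqueue(67): [26, 79, 6, 2, 67]
dequeue(): [79, 6, 2, 67]
enqueue(33): [79, 6, 2, 67, 33]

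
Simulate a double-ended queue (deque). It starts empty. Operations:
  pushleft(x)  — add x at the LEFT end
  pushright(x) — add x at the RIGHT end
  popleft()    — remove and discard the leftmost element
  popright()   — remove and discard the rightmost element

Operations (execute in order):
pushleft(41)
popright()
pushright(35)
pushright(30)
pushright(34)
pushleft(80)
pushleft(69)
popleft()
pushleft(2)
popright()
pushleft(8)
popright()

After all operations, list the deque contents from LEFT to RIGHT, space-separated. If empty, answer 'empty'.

pushleft(41): [41]
popright(): []
pushright(35): [35]
pushright(30): [35, 30]
pushright(34): [35, 30, 34]
pushleft(80): [80, 35, 30, 34]
pushleft(69): [69, 80, 35, 30, 34]
popleft(): [80, 35, 30, 34]
pushleft(2): [2, 80, 35, 30, 34]
popright(): [2, 80, 35, 30]
pushleft(8): [8, 2, 80, 35, 30]
popright(): [8, 2, 80, 35]

Answer: 8 2 80 35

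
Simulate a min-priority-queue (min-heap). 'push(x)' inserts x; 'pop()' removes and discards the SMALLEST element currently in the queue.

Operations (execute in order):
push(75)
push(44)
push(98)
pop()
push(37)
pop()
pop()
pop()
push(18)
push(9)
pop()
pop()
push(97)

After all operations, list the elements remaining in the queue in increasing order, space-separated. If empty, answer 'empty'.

Answer: 97

Derivation:
push(75): heap contents = [75]
push(44): heap contents = [44, 75]
push(98): heap contents = [44, 75, 98]
pop() → 44: heap contents = [75, 98]
push(37): heap contents = [37, 75, 98]
pop() → 37: heap contents = [75, 98]
pop() → 75: heap contents = [98]
pop() → 98: heap contents = []
push(18): heap contents = [18]
push(9): heap contents = [9, 18]
pop() → 9: heap contents = [18]
pop() → 18: heap contents = []
push(97): heap contents = [97]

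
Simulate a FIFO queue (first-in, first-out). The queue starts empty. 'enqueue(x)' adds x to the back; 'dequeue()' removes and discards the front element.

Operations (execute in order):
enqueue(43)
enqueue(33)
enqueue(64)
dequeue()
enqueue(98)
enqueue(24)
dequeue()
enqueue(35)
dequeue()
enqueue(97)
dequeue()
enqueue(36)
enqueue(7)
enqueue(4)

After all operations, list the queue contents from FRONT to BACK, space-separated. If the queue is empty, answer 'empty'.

Answer: 24 35 97 36 7 4

Derivation:
enqueue(43): [43]
enqueue(33): [43, 33]
enqueue(64): [43, 33, 64]
dequeue(): [33, 64]
enqueue(98): [33, 64, 98]
enqueue(24): [33, 64, 98, 24]
dequeue(): [64, 98, 24]
enqueue(35): [64, 98, 24, 35]
dequeue(): [98, 24, 35]
enqueue(97): [98, 24, 35, 97]
dequeue(): [24, 35, 97]
enqueue(36): [24, 35, 97, 36]
enqueue(7): [24, 35, 97, 36, 7]
enqueue(4): [24, 35, 97, 36, 7, 4]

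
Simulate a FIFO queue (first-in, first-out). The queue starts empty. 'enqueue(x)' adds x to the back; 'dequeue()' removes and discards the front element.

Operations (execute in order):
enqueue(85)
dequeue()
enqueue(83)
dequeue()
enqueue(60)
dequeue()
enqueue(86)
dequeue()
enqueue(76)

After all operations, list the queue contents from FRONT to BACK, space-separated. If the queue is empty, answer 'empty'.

Answer: 76

Derivation:
enqueue(85): [85]
dequeue(): []
enqueue(83): [83]
dequeue(): []
enqueue(60): [60]
dequeue(): []
enqueue(86): [86]
dequeue(): []
enqueue(76): [76]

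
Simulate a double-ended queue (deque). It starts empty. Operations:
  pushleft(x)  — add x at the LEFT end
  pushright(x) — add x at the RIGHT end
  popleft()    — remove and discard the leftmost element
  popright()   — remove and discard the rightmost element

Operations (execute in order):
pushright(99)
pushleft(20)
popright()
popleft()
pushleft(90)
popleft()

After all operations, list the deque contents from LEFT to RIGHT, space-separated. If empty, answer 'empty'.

pushright(99): [99]
pushleft(20): [20, 99]
popright(): [20]
popleft(): []
pushleft(90): [90]
popleft(): []

Answer: empty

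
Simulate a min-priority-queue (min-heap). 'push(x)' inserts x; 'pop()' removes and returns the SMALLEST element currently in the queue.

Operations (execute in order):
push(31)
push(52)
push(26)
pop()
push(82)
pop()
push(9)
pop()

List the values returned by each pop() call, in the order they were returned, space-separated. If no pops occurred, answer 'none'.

push(31): heap contents = [31]
push(52): heap contents = [31, 52]
push(26): heap contents = [26, 31, 52]
pop() → 26: heap contents = [31, 52]
push(82): heap contents = [31, 52, 82]
pop() → 31: heap contents = [52, 82]
push(9): heap contents = [9, 52, 82]
pop() → 9: heap contents = [52, 82]

Answer: 26 31 9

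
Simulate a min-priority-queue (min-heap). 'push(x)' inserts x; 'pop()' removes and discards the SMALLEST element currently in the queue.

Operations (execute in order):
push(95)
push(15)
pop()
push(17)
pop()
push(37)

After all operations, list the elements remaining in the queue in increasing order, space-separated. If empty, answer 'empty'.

Answer: 37 95

Derivation:
push(95): heap contents = [95]
push(15): heap contents = [15, 95]
pop() → 15: heap contents = [95]
push(17): heap contents = [17, 95]
pop() → 17: heap contents = [95]
push(37): heap contents = [37, 95]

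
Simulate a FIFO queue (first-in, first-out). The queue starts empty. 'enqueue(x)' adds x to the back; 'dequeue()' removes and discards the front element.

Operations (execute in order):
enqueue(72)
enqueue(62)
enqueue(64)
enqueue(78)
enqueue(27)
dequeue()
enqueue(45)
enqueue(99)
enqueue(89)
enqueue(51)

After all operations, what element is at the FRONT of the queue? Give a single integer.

Answer: 62

Derivation:
enqueue(72): queue = [72]
enqueue(62): queue = [72, 62]
enqueue(64): queue = [72, 62, 64]
enqueue(78): queue = [72, 62, 64, 78]
enqueue(27): queue = [72, 62, 64, 78, 27]
dequeue(): queue = [62, 64, 78, 27]
enqueue(45): queue = [62, 64, 78, 27, 45]
enqueue(99): queue = [62, 64, 78, 27, 45, 99]
enqueue(89): queue = [62, 64, 78, 27, 45, 99, 89]
enqueue(51): queue = [62, 64, 78, 27, 45, 99, 89, 51]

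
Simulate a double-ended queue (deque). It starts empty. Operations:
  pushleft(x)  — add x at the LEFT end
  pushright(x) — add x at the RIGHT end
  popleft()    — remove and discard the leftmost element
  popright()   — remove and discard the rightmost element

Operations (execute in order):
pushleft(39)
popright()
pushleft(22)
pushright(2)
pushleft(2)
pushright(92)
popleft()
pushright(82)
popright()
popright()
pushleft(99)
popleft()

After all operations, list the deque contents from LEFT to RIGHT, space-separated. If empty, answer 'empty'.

Answer: 22 2

Derivation:
pushleft(39): [39]
popright(): []
pushleft(22): [22]
pushright(2): [22, 2]
pushleft(2): [2, 22, 2]
pushright(92): [2, 22, 2, 92]
popleft(): [22, 2, 92]
pushright(82): [22, 2, 92, 82]
popright(): [22, 2, 92]
popright(): [22, 2]
pushleft(99): [99, 22, 2]
popleft(): [22, 2]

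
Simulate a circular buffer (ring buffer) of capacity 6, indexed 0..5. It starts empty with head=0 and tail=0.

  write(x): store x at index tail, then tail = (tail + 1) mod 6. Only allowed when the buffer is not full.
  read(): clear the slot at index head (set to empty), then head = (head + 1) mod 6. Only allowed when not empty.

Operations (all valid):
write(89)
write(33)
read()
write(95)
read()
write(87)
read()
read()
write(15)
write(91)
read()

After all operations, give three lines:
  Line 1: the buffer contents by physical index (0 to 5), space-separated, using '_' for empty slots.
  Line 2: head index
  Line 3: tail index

write(89): buf=[89 _ _ _ _ _], head=0, tail=1, size=1
write(33): buf=[89 33 _ _ _ _], head=0, tail=2, size=2
read(): buf=[_ 33 _ _ _ _], head=1, tail=2, size=1
write(95): buf=[_ 33 95 _ _ _], head=1, tail=3, size=2
read(): buf=[_ _ 95 _ _ _], head=2, tail=3, size=1
write(87): buf=[_ _ 95 87 _ _], head=2, tail=4, size=2
read(): buf=[_ _ _ 87 _ _], head=3, tail=4, size=1
read(): buf=[_ _ _ _ _ _], head=4, tail=4, size=0
write(15): buf=[_ _ _ _ 15 _], head=4, tail=5, size=1
write(91): buf=[_ _ _ _ 15 91], head=4, tail=0, size=2
read(): buf=[_ _ _ _ _ 91], head=5, tail=0, size=1

Answer: _ _ _ _ _ 91
5
0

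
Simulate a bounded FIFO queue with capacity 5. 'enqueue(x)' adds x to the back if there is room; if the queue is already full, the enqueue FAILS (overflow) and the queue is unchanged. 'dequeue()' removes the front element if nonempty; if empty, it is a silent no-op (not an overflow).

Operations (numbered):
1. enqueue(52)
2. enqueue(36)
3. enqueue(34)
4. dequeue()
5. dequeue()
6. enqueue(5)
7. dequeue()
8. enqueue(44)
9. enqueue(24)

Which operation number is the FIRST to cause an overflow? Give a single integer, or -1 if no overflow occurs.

Answer: -1

Derivation:
1. enqueue(52): size=1
2. enqueue(36): size=2
3. enqueue(34): size=3
4. dequeue(): size=2
5. dequeue(): size=1
6. enqueue(5): size=2
7. dequeue(): size=1
8. enqueue(44): size=2
9. enqueue(24): size=3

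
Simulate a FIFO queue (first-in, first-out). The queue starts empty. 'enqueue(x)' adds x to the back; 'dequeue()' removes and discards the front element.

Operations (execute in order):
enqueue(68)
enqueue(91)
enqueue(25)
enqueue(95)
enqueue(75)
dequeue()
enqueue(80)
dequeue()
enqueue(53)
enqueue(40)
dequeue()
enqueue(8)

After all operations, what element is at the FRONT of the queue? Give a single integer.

Answer: 95

Derivation:
enqueue(68): queue = [68]
enqueue(91): queue = [68, 91]
enqueue(25): queue = [68, 91, 25]
enqueue(95): queue = [68, 91, 25, 95]
enqueue(75): queue = [68, 91, 25, 95, 75]
dequeue(): queue = [91, 25, 95, 75]
enqueue(80): queue = [91, 25, 95, 75, 80]
dequeue(): queue = [25, 95, 75, 80]
enqueue(53): queue = [25, 95, 75, 80, 53]
enqueue(40): queue = [25, 95, 75, 80, 53, 40]
dequeue(): queue = [95, 75, 80, 53, 40]
enqueue(8): queue = [95, 75, 80, 53, 40, 8]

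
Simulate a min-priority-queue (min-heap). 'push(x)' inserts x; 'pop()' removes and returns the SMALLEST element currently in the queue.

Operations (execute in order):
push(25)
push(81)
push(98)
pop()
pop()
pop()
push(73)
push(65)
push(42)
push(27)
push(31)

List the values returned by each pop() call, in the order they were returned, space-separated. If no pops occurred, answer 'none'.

Answer: 25 81 98

Derivation:
push(25): heap contents = [25]
push(81): heap contents = [25, 81]
push(98): heap contents = [25, 81, 98]
pop() → 25: heap contents = [81, 98]
pop() → 81: heap contents = [98]
pop() → 98: heap contents = []
push(73): heap contents = [73]
push(65): heap contents = [65, 73]
push(42): heap contents = [42, 65, 73]
push(27): heap contents = [27, 42, 65, 73]
push(31): heap contents = [27, 31, 42, 65, 73]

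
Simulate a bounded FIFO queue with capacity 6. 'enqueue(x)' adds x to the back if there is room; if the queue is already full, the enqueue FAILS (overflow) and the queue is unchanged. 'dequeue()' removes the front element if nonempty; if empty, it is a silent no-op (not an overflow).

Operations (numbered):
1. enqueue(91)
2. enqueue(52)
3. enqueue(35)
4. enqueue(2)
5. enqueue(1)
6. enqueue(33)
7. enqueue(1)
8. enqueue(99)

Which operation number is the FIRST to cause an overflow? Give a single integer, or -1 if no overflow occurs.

Answer: 7

Derivation:
1. enqueue(91): size=1
2. enqueue(52): size=2
3. enqueue(35): size=3
4. enqueue(2): size=4
5. enqueue(1): size=5
6. enqueue(33): size=6
7. enqueue(1): size=6=cap → OVERFLOW (fail)
8. enqueue(99): size=6=cap → OVERFLOW (fail)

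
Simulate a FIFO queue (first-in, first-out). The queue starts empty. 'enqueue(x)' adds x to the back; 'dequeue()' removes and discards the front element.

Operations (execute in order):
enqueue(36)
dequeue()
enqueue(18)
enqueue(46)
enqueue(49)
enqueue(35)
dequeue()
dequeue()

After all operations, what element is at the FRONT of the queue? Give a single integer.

enqueue(36): queue = [36]
dequeue(): queue = []
enqueue(18): queue = [18]
enqueue(46): queue = [18, 46]
enqueue(49): queue = [18, 46, 49]
enqueue(35): queue = [18, 46, 49, 35]
dequeue(): queue = [46, 49, 35]
dequeue(): queue = [49, 35]

Answer: 49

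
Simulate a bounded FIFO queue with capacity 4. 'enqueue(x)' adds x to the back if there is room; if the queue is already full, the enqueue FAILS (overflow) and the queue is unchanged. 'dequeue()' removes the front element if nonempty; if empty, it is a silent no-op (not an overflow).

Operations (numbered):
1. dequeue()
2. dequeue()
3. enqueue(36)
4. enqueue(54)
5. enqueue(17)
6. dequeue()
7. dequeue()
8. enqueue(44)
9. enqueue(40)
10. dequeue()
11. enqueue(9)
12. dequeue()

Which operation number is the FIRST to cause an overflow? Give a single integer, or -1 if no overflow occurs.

Answer: -1

Derivation:
1. dequeue(): empty, no-op, size=0
2. dequeue(): empty, no-op, size=0
3. enqueue(36): size=1
4. enqueue(54): size=2
5. enqueue(17): size=3
6. dequeue(): size=2
7. dequeue(): size=1
8. enqueue(44): size=2
9. enqueue(40): size=3
10. dequeue(): size=2
11. enqueue(9): size=3
12. dequeue(): size=2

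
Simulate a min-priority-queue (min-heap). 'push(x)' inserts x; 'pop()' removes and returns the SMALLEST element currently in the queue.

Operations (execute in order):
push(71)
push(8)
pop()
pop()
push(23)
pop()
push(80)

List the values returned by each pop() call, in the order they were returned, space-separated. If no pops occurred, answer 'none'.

push(71): heap contents = [71]
push(8): heap contents = [8, 71]
pop() → 8: heap contents = [71]
pop() → 71: heap contents = []
push(23): heap contents = [23]
pop() → 23: heap contents = []
push(80): heap contents = [80]

Answer: 8 71 23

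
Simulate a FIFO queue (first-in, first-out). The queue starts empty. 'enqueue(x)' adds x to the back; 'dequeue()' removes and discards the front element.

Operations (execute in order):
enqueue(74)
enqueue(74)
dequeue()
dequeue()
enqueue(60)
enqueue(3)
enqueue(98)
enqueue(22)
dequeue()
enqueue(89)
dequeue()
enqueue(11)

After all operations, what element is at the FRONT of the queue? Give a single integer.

enqueue(74): queue = [74]
enqueue(74): queue = [74, 74]
dequeue(): queue = [74]
dequeue(): queue = []
enqueue(60): queue = [60]
enqueue(3): queue = [60, 3]
enqueue(98): queue = [60, 3, 98]
enqueue(22): queue = [60, 3, 98, 22]
dequeue(): queue = [3, 98, 22]
enqueue(89): queue = [3, 98, 22, 89]
dequeue(): queue = [98, 22, 89]
enqueue(11): queue = [98, 22, 89, 11]

Answer: 98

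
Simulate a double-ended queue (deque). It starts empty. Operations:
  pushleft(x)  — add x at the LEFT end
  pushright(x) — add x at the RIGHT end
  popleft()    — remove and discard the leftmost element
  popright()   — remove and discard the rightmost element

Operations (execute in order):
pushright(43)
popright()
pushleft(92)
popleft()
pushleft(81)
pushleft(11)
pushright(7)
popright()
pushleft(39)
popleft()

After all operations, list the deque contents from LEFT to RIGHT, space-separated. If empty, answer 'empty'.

Answer: 11 81

Derivation:
pushright(43): [43]
popright(): []
pushleft(92): [92]
popleft(): []
pushleft(81): [81]
pushleft(11): [11, 81]
pushright(7): [11, 81, 7]
popright(): [11, 81]
pushleft(39): [39, 11, 81]
popleft(): [11, 81]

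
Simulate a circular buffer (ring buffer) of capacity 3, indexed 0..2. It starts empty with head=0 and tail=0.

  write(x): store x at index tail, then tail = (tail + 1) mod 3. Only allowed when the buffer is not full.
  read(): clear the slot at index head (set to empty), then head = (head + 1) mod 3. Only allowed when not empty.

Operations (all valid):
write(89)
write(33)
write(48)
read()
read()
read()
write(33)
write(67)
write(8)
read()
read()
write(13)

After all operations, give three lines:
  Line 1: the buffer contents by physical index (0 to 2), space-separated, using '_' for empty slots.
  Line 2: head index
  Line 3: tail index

write(89): buf=[89 _ _], head=0, tail=1, size=1
write(33): buf=[89 33 _], head=0, tail=2, size=2
write(48): buf=[89 33 48], head=0, tail=0, size=3
read(): buf=[_ 33 48], head=1, tail=0, size=2
read(): buf=[_ _ 48], head=2, tail=0, size=1
read(): buf=[_ _ _], head=0, tail=0, size=0
write(33): buf=[33 _ _], head=0, tail=1, size=1
write(67): buf=[33 67 _], head=0, tail=2, size=2
write(8): buf=[33 67 8], head=0, tail=0, size=3
read(): buf=[_ 67 8], head=1, tail=0, size=2
read(): buf=[_ _ 8], head=2, tail=0, size=1
write(13): buf=[13 _ 8], head=2, tail=1, size=2

Answer: 13 _ 8
2
1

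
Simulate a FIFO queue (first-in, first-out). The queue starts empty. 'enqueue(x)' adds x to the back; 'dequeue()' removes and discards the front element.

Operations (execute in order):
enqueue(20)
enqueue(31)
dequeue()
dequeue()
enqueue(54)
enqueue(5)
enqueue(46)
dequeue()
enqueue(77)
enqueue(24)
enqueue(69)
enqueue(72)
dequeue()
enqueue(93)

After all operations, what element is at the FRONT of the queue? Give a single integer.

Answer: 46

Derivation:
enqueue(20): queue = [20]
enqueue(31): queue = [20, 31]
dequeue(): queue = [31]
dequeue(): queue = []
enqueue(54): queue = [54]
enqueue(5): queue = [54, 5]
enqueue(46): queue = [54, 5, 46]
dequeue(): queue = [5, 46]
enqueue(77): queue = [5, 46, 77]
enqueue(24): queue = [5, 46, 77, 24]
enqueue(69): queue = [5, 46, 77, 24, 69]
enqueue(72): queue = [5, 46, 77, 24, 69, 72]
dequeue(): queue = [46, 77, 24, 69, 72]
enqueue(93): queue = [46, 77, 24, 69, 72, 93]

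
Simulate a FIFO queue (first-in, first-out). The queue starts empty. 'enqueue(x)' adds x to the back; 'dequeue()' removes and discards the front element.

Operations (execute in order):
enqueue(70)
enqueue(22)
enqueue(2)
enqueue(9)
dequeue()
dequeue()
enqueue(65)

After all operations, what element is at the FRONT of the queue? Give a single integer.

Answer: 2

Derivation:
enqueue(70): queue = [70]
enqueue(22): queue = [70, 22]
enqueue(2): queue = [70, 22, 2]
enqueue(9): queue = [70, 22, 2, 9]
dequeue(): queue = [22, 2, 9]
dequeue(): queue = [2, 9]
enqueue(65): queue = [2, 9, 65]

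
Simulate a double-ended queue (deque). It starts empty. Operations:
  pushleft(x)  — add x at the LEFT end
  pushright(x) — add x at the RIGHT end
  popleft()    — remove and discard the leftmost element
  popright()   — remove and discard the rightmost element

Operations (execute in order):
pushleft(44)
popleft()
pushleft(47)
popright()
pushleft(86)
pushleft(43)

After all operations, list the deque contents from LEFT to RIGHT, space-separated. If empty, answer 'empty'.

Answer: 43 86

Derivation:
pushleft(44): [44]
popleft(): []
pushleft(47): [47]
popright(): []
pushleft(86): [86]
pushleft(43): [43, 86]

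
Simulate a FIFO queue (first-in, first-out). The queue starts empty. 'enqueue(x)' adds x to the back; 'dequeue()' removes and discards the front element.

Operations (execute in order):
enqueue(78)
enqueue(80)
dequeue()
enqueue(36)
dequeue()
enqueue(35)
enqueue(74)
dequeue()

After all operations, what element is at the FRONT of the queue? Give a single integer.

Answer: 35

Derivation:
enqueue(78): queue = [78]
enqueue(80): queue = [78, 80]
dequeue(): queue = [80]
enqueue(36): queue = [80, 36]
dequeue(): queue = [36]
enqueue(35): queue = [36, 35]
enqueue(74): queue = [36, 35, 74]
dequeue(): queue = [35, 74]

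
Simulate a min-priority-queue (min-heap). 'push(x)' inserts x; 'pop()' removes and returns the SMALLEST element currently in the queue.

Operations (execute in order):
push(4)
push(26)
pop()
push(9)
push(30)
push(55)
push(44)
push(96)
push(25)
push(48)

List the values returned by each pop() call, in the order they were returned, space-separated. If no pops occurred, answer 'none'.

Answer: 4

Derivation:
push(4): heap contents = [4]
push(26): heap contents = [4, 26]
pop() → 4: heap contents = [26]
push(9): heap contents = [9, 26]
push(30): heap contents = [9, 26, 30]
push(55): heap contents = [9, 26, 30, 55]
push(44): heap contents = [9, 26, 30, 44, 55]
push(96): heap contents = [9, 26, 30, 44, 55, 96]
push(25): heap contents = [9, 25, 26, 30, 44, 55, 96]
push(48): heap contents = [9, 25, 26, 30, 44, 48, 55, 96]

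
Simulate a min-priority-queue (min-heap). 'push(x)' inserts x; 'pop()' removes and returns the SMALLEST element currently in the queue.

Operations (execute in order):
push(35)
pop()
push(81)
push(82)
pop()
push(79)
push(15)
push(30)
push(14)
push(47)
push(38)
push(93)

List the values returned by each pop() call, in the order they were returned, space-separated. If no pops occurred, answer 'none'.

push(35): heap contents = [35]
pop() → 35: heap contents = []
push(81): heap contents = [81]
push(82): heap contents = [81, 82]
pop() → 81: heap contents = [82]
push(79): heap contents = [79, 82]
push(15): heap contents = [15, 79, 82]
push(30): heap contents = [15, 30, 79, 82]
push(14): heap contents = [14, 15, 30, 79, 82]
push(47): heap contents = [14, 15, 30, 47, 79, 82]
push(38): heap contents = [14, 15, 30, 38, 47, 79, 82]
push(93): heap contents = [14, 15, 30, 38, 47, 79, 82, 93]

Answer: 35 81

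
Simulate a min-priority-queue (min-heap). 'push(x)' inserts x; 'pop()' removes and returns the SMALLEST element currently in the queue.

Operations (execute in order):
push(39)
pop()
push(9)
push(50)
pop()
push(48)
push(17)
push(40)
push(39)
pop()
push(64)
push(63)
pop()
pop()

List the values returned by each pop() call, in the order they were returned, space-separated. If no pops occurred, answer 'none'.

push(39): heap contents = [39]
pop() → 39: heap contents = []
push(9): heap contents = [9]
push(50): heap contents = [9, 50]
pop() → 9: heap contents = [50]
push(48): heap contents = [48, 50]
push(17): heap contents = [17, 48, 50]
push(40): heap contents = [17, 40, 48, 50]
push(39): heap contents = [17, 39, 40, 48, 50]
pop() → 17: heap contents = [39, 40, 48, 50]
push(64): heap contents = [39, 40, 48, 50, 64]
push(63): heap contents = [39, 40, 48, 50, 63, 64]
pop() → 39: heap contents = [40, 48, 50, 63, 64]
pop() → 40: heap contents = [48, 50, 63, 64]

Answer: 39 9 17 39 40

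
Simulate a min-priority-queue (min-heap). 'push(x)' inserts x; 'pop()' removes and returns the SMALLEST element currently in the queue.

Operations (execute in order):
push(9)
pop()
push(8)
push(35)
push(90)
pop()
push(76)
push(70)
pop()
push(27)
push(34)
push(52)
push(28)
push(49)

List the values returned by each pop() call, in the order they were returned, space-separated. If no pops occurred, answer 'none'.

push(9): heap contents = [9]
pop() → 9: heap contents = []
push(8): heap contents = [8]
push(35): heap contents = [8, 35]
push(90): heap contents = [8, 35, 90]
pop() → 8: heap contents = [35, 90]
push(76): heap contents = [35, 76, 90]
push(70): heap contents = [35, 70, 76, 90]
pop() → 35: heap contents = [70, 76, 90]
push(27): heap contents = [27, 70, 76, 90]
push(34): heap contents = [27, 34, 70, 76, 90]
push(52): heap contents = [27, 34, 52, 70, 76, 90]
push(28): heap contents = [27, 28, 34, 52, 70, 76, 90]
push(49): heap contents = [27, 28, 34, 49, 52, 70, 76, 90]

Answer: 9 8 35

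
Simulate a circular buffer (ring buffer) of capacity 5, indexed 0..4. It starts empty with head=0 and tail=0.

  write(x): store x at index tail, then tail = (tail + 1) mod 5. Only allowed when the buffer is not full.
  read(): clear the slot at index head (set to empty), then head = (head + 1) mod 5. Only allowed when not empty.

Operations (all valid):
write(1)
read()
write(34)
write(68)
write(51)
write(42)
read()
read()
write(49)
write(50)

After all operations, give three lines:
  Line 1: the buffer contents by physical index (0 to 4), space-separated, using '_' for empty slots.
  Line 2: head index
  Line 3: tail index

Answer: 49 50 _ 51 42
3
2

Derivation:
write(1): buf=[1 _ _ _ _], head=0, tail=1, size=1
read(): buf=[_ _ _ _ _], head=1, tail=1, size=0
write(34): buf=[_ 34 _ _ _], head=1, tail=2, size=1
write(68): buf=[_ 34 68 _ _], head=1, tail=3, size=2
write(51): buf=[_ 34 68 51 _], head=1, tail=4, size=3
write(42): buf=[_ 34 68 51 42], head=1, tail=0, size=4
read(): buf=[_ _ 68 51 42], head=2, tail=0, size=3
read(): buf=[_ _ _ 51 42], head=3, tail=0, size=2
write(49): buf=[49 _ _ 51 42], head=3, tail=1, size=3
write(50): buf=[49 50 _ 51 42], head=3, tail=2, size=4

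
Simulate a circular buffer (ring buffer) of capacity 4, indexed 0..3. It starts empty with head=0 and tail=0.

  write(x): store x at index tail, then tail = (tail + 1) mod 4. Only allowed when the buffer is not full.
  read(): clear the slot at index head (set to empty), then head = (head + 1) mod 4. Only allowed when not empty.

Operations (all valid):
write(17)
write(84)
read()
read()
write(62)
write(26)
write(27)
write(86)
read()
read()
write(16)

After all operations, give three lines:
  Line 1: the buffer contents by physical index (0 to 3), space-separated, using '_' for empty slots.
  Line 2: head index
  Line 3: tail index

Answer: 27 86 16 _
0
3

Derivation:
write(17): buf=[17 _ _ _], head=0, tail=1, size=1
write(84): buf=[17 84 _ _], head=0, tail=2, size=2
read(): buf=[_ 84 _ _], head=1, tail=2, size=1
read(): buf=[_ _ _ _], head=2, tail=2, size=0
write(62): buf=[_ _ 62 _], head=2, tail=3, size=1
write(26): buf=[_ _ 62 26], head=2, tail=0, size=2
write(27): buf=[27 _ 62 26], head=2, tail=1, size=3
write(86): buf=[27 86 62 26], head=2, tail=2, size=4
read(): buf=[27 86 _ 26], head=3, tail=2, size=3
read(): buf=[27 86 _ _], head=0, tail=2, size=2
write(16): buf=[27 86 16 _], head=0, tail=3, size=3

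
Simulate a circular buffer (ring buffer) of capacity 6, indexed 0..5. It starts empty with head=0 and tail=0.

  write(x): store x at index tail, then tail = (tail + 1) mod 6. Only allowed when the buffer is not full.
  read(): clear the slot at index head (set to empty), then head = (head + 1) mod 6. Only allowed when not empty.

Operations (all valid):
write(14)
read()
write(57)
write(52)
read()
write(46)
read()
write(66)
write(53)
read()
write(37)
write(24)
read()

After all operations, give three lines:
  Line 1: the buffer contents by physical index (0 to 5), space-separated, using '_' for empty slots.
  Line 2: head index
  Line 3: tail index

write(14): buf=[14 _ _ _ _ _], head=0, tail=1, size=1
read(): buf=[_ _ _ _ _ _], head=1, tail=1, size=0
write(57): buf=[_ 57 _ _ _ _], head=1, tail=2, size=1
write(52): buf=[_ 57 52 _ _ _], head=1, tail=3, size=2
read(): buf=[_ _ 52 _ _ _], head=2, tail=3, size=1
write(46): buf=[_ _ 52 46 _ _], head=2, tail=4, size=2
read(): buf=[_ _ _ 46 _ _], head=3, tail=4, size=1
write(66): buf=[_ _ _ 46 66 _], head=3, tail=5, size=2
write(53): buf=[_ _ _ 46 66 53], head=3, tail=0, size=3
read(): buf=[_ _ _ _ 66 53], head=4, tail=0, size=2
write(37): buf=[37 _ _ _ 66 53], head=4, tail=1, size=3
write(24): buf=[37 24 _ _ 66 53], head=4, tail=2, size=4
read(): buf=[37 24 _ _ _ 53], head=5, tail=2, size=3

Answer: 37 24 _ _ _ 53
5
2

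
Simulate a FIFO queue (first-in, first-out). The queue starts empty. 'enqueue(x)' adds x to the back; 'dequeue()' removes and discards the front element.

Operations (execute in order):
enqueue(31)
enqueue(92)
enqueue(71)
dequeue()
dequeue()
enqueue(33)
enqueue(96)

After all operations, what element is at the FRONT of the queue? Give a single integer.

enqueue(31): queue = [31]
enqueue(92): queue = [31, 92]
enqueue(71): queue = [31, 92, 71]
dequeue(): queue = [92, 71]
dequeue(): queue = [71]
enqueue(33): queue = [71, 33]
enqueue(96): queue = [71, 33, 96]

Answer: 71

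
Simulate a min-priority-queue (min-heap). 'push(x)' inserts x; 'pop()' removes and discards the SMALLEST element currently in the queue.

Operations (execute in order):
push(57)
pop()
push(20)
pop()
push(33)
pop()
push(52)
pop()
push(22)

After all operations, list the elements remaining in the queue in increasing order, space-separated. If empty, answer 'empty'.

push(57): heap contents = [57]
pop() → 57: heap contents = []
push(20): heap contents = [20]
pop() → 20: heap contents = []
push(33): heap contents = [33]
pop() → 33: heap contents = []
push(52): heap contents = [52]
pop() → 52: heap contents = []
push(22): heap contents = [22]

Answer: 22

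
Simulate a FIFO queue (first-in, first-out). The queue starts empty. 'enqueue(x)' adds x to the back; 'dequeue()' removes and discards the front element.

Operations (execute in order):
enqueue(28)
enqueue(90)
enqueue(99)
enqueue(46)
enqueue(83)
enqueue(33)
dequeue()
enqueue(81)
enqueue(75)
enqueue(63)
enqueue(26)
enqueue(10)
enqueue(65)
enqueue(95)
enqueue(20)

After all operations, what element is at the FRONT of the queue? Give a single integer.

enqueue(28): queue = [28]
enqueue(90): queue = [28, 90]
enqueue(99): queue = [28, 90, 99]
enqueue(46): queue = [28, 90, 99, 46]
enqueue(83): queue = [28, 90, 99, 46, 83]
enqueue(33): queue = [28, 90, 99, 46, 83, 33]
dequeue(): queue = [90, 99, 46, 83, 33]
enqueue(81): queue = [90, 99, 46, 83, 33, 81]
enqueue(75): queue = [90, 99, 46, 83, 33, 81, 75]
enqueue(63): queue = [90, 99, 46, 83, 33, 81, 75, 63]
enqueue(26): queue = [90, 99, 46, 83, 33, 81, 75, 63, 26]
enqueue(10): queue = [90, 99, 46, 83, 33, 81, 75, 63, 26, 10]
enqueue(65): queue = [90, 99, 46, 83, 33, 81, 75, 63, 26, 10, 65]
enqueue(95): queue = [90, 99, 46, 83, 33, 81, 75, 63, 26, 10, 65, 95]
enqueue(20): queue = [90, 99, 46, 83, 33, 81, 75, 63, 26, 10, 65, 95, 20]

Answer: 90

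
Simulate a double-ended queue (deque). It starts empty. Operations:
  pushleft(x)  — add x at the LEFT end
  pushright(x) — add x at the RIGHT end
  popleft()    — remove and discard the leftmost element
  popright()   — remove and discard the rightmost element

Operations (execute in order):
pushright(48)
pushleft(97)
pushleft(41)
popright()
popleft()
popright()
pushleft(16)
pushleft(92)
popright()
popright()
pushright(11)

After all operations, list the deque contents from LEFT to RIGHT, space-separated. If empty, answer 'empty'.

pushright(48): [48]
pushleft(97): [97, 48]
pushleft(41): [41, 97, 48]
popright(): [41, 97]
popleft(): [97]
popright(): []
pushleft(16): [16]
pushleft(92): [92, 16]
popright(): [92]
popright(): []
pushright(11): [11]

Answer: 11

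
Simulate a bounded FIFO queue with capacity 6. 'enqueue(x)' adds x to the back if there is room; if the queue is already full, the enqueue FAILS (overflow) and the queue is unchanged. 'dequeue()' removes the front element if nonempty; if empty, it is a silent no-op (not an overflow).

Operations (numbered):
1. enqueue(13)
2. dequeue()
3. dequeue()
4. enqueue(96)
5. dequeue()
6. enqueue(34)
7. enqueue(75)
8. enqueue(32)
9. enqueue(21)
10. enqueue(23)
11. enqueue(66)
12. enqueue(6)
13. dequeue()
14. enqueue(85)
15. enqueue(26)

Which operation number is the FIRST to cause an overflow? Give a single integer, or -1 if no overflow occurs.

Answer: 12

Derivation:
1. enqueue(13): size=1
2. dequeue(): size=0
3. dequeue(): empty, no-op, size=0
4. enqueue(96): size=1
5. dequeue(): size=0
6. enqueue(34): size=1
7. enqueue(75): size=2
8. enqueue(32): size=3
9. enqueue(21): size=4
10. enqueue(23): size=5
11. enqueue(66): size=6
12. enqueue(6): size=6=cap → OVERFLOW (fail)
13. dequeue(): size=5
14. enqueue(85): size=6
15. enqueue(26): size=6=cap → OVERFLOW (fail)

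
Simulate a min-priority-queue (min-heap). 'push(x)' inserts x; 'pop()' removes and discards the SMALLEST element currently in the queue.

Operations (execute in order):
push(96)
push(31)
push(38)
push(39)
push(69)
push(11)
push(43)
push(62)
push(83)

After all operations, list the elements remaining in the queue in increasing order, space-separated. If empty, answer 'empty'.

Answer: 11 31 38 39 43 62 69 83 96

Derivation:
push(96): heap contents = [96]
push(31): heap contents = [31, 96]
push(38): heap contents = [31, 38, 96]
push(39): heap contents = [31, 38, 39, 96]
push(69): heap contents = [31, 38, 39, 69, 96]
push(11): heap contents = [11, 31, 38, 39, 69, 96]
push(43): heap contents = [11, 31, 38, 39, 43, 69, 96]
push(62): heap contents = [11, 31, 38, 39, 43, 62, 69, 96]
push(83): heap contents = [11, 31, 38, 39, 43, 62, 69, 83, 96]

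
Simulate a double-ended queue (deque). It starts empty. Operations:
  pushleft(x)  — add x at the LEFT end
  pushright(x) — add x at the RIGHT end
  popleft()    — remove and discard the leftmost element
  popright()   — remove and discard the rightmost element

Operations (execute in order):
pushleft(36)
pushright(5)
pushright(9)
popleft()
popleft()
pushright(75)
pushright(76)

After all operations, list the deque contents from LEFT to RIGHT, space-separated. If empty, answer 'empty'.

Answer: 9 75 76

Derivation:
pushleft(36): [36]
pushright(5): [36, 5]
pushright(9): [36, 5, 9]
popleft(): [5, 9]
popleft(): [9]
pushright(75): [9, 75]
pushright(76): [9, 75, 76]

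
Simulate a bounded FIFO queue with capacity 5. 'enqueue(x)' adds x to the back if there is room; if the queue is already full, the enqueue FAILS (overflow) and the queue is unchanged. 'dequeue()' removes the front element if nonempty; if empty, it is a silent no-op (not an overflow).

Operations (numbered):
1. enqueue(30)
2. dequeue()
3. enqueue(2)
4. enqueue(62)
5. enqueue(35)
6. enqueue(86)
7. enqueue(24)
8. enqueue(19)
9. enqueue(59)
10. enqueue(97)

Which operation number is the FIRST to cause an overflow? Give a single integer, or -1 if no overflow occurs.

Answer: 8

Derivation:
1. enqueue(30): size=1
2. dequeue(): size=0
3. enqueue(2): size=1
4. enqueue(62): size=2
5. enqueue(35): size=3
6. enqueue(86): size=4
7. enqueue(24): size=5
8. enqueue(19): size=5=cap → OVERFLOW (fail)
9. enqueue(59): size=5=cap → OVERFLOW (fail)
10. enqueue(97): size=5=cap → OVERFLOW (fail)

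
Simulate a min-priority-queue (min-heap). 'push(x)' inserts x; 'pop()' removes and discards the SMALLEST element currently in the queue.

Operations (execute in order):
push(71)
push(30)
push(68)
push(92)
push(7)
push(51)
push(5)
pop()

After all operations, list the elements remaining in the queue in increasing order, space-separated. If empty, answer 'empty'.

push(71): heap contents = [71]
push(30): heap contents = [30, 71]
push(68): heap contents = [30, 68, 71]
push(92): heap contents = [30, 68, 71, 92]
push(7): heap contents = [7, 30, 68, 71, 92]
push(51): heap contents = [7, 30, 51, 68, 71, 92]
push(5): heap contents = [5, 7, 30, 51, 68, 71, 92]
pop() → 5: heap contents = [7, 30, 51, 68, 71, 92]

Answer: 7 30 51 68 71 92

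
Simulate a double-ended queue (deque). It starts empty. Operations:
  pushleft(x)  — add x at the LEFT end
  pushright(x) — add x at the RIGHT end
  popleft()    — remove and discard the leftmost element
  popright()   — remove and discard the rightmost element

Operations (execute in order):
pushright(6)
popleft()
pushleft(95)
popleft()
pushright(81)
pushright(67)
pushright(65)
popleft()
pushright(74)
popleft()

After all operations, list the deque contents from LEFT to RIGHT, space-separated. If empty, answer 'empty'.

Answer: 65 74

Derivation:
pushright(6): [6]
popleft(): []
pushleft(95): [95]
popleft(): []
pushright(81): [81]
pushright(67): [81, 67]
pushright(65): [81, 67, 65]
popleft(): [67, 65]
pushright(74): [67, 65, 74]
popleft(): [65, 74]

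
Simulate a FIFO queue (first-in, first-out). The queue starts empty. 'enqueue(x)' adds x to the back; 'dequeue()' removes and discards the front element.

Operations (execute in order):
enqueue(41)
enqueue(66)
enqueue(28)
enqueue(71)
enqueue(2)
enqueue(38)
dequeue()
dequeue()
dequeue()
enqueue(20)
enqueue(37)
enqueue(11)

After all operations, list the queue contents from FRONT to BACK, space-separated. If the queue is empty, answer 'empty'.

enqueue(41): [41]
enqueue(66): [41, 66]
enqueue(28): [41, 66, 28]
enqueue(71): [41, 66, 28, 71]
enqueue(2): [41, 66, 28, 71, 2]
enqueue(38): [41, 66, 28, 71, 2, 38]
dequeue(): [66, 28, 71, 2, 38]
dequeue(): [28, 71, 2, 38]
dequeue(): [71, 2, 38]
enqueue(20): [71, 2, 38, 20]
enqueue(37): [71, 2, 38, 20, 37]
enqueue(11): [71, 2, 38, 20, 37, 11]

Answer: 71 2 38 20 37 11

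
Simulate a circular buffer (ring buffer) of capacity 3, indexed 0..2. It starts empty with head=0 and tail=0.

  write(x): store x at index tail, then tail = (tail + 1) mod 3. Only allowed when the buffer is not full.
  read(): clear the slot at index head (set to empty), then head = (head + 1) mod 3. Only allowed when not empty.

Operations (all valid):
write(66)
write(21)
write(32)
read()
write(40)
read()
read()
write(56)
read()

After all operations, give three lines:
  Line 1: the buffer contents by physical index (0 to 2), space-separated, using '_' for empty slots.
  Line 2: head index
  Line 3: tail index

write(66): buf=[66 _ _], head=0, tail=1, size=1
write(21): buf=[66 21 _], head=0, tail=2, size=2
write(32): buf=[66 21 32], head=0, tail=0, size=3
read(): buf=[_ 21 32], head=1, tail=0, size=2
write(40): buf=[40 21 32], head=1, tail=1, size=3
read(): buf=[40 _ 32], head=2, tail=1, size=2
read(): buf=[40 _ _], head=0, tail=1, size=1
write(56): buf=[40 56 _], head=0, tail=2, size=2
read(): buf=[_ 56 _], head=1, tail=2, size=1

Answer: _ 56 _
1
2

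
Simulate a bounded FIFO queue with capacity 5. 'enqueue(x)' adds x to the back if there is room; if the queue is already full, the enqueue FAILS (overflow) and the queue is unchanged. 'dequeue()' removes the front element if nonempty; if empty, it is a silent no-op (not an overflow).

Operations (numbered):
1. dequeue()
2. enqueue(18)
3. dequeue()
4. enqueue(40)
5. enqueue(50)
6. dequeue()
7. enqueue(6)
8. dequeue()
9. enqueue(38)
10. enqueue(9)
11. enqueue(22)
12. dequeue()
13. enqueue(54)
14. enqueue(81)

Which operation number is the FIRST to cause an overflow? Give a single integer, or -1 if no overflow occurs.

1. dequeue(): empty, no-op, size=0
2. enqueue(18): size=1
3. dequeue(): size=0
4. enqueue(40): size=1
5. enqueue(50): size=2
6. dequeue(): size=1
7. enqueue(6): size=2
8. dequeue(): size=1
9. enqueue(38): size=2
10. enqueue(9): size=3
11. enqueue(22): size=4
12. dequeue(): size=3
13. enqueue(54): size=4
14. enqueue(81): size=5

Answer: -1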